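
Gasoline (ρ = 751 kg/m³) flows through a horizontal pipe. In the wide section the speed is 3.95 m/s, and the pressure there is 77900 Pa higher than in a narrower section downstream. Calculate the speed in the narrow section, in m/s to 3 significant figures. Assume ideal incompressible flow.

With h₁ = h₂, rearranging Bernoulli gives v₂ = √(v₁² + 2ΔP/ρ).
v₂ = √(3.95² + 2·77900/751) = √(15.6 + 207) = 14.9 m/s.

v₂ ≈ 14.9 m/s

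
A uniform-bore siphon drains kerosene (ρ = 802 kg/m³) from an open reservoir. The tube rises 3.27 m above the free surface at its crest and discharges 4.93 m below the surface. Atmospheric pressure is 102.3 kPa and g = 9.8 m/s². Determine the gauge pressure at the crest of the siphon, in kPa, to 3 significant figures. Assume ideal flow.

-64.4 kPa

Bernoulli surface→outlet gives ½v² = g·h_out, so v = √(2·9.8·4.93) = 9.83 m/s.
The bore is uniform, so the speed at the crest is the same v. Bernoulli surface→crest: P_atm = P_top + ½ρv² + ρg·h_top.
P_top = 102300 − ½·802·9.83² − 802·9.8·3.27 = 37900 Pa. So P_gauge = P_top − P_atm = -64400 Pa.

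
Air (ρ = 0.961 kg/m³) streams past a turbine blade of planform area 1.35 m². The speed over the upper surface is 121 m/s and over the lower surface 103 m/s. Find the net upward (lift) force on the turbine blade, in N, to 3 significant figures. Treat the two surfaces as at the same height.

2620 N

With equal heights on the two surfaces, Bernoulli gives P_lower − P_upper = ½ρ(v_upper² − v_lower²).
ΔP = ½·0.961·(121² − 103²) = 1940 Pa.
Lift = ΔP · A = 1940 × 1.35 = 2620 N.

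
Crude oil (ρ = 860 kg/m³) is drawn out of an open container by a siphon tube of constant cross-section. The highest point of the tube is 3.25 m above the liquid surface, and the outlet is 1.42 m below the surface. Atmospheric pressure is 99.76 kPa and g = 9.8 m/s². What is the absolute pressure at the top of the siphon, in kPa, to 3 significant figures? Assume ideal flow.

The outlet speed comes from Torricelli: v = √(2g·1.42) = 5.28 m/s.
Continuity keeps v the same throughout the tube; from surface to crest, P_atm + 0 = P_top + ½ρv² + ρg·h_top.
P_top = 99760 − ½·860·5.28² − 860·9.8·3.25 = 60400 Pa.

P_top = 60.4 kPa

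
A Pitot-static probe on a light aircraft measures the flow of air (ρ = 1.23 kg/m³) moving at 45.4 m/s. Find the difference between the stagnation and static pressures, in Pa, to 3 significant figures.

ΔP = 1270 Pa

The dynamic pressure equals the rise in static pressure at the stagnation point: ΔP = ½ρv².
ΔP = ½·1.23·45.4² = 1270 Pa.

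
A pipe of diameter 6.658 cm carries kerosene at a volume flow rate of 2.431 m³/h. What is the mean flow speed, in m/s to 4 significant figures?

Q = 2.431 m³/h = 0.0006753 m³/s.
v = Q/A = 0.0006753 / 0.003482 = 0.1940 m/s.

0.1940 m/s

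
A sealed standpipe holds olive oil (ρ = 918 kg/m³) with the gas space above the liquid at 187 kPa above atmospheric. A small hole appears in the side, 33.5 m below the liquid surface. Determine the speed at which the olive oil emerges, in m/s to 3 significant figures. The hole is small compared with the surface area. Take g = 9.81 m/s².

v ≈ 32.6 m/s

Take point 1 at the surface (v₁ ≈ 0) and point 2 at the hole (at atmospheric pressure). Bernoulli: P₁ + ρg h = P_atm + ½ρv₂².
With P₁ − P_atm = 187000 Pa, v₂ = √(2gh + 2ΔP/ρ) = √(2·9.81·33.5 + 2·187000/918) = 32.6 m/s.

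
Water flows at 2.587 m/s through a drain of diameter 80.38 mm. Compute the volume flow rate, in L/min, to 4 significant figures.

Q ≈ 787.7 L/min

Q = A·v = 0.005074 m² × 2.587 m/s = 0.01313 m³/s.
Converting: 0.01313 m³/s × 60000 = 787.7 L/min.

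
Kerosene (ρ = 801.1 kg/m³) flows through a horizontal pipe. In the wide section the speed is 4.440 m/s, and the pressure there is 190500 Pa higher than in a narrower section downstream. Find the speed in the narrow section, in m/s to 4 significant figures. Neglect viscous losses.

Horizontal Bernoulli: P₁ + ½ρv₁² = P₂ + ½ρv₂², so v₂² = v₁² + 2(P₁ − P₂)/ρ.
v₂ = √(4.440² + 2·190500/801.1) = √(19.71 + 475.6) = 22.26 m/s.

v₂ = 22.26 m/s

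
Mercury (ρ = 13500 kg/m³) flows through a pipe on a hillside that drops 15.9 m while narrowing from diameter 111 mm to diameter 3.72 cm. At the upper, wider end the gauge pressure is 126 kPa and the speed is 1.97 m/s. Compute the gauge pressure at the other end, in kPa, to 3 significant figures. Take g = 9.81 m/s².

P₂ = 181 kPa

By continuity, v₂ = v₁·A₁/A₂ = 1.97·(96.8/10.9) = 17.5 m/s.
Applying Bernoulli between the two ends and solving for P₂: P₂ = P₁ + ½ρ(v₁² − v₂²) − ρgΔh.
P₂ = 126000 + ½·13500·(1.97² − 17.5²) − 13500·9.81·(−15.9) = 126000 + (-2050000) − (-2110000) = 181000 Pa.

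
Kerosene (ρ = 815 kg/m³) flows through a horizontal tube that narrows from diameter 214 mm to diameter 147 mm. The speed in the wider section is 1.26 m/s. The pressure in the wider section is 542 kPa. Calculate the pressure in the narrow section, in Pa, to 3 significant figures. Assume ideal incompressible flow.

Mass conservation (A₁v₁ = A₂v₂) gives v₂ = 1.26 × 360/170 = 2.67 m/s.
Along the horizontal streamline, P + ½ρv² is constant.
P₂ = P₁ − ½ρ(v₂² − v₁²) = 542000 − ½·815·(2.67² − 1.26²) = 542000 − 2260 = 540000 Pa.

P₂ = 540000 Pa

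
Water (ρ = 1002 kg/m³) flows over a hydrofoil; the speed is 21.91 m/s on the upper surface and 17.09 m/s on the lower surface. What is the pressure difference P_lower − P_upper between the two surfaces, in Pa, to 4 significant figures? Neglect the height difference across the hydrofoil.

ΔP = 94180 Pa

The pressure is lower where the speed is higher: ΔP = ½ρ(v_up² − v_low²).
ΔP = ½·1002·(21.91² − 17.09²) = 94180 Pa.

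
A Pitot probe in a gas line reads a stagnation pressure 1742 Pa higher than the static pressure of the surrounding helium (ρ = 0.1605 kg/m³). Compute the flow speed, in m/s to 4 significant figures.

v = 147.3 m/s

The dynamic pressure equals the rise in static pressure at the stagnation point: ΔP = ½ρv².
v = √(2ΔP/ρ) = √(2·1742/0.1605) = 147.3 m/s.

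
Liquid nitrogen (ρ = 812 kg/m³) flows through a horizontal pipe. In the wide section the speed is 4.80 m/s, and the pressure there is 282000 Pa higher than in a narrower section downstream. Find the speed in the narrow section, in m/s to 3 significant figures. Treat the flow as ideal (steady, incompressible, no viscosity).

26.8 m/s

Horizontal Bernoulli: P₁ + ½ρv₁² = P₂ + ½ρv₂², so v₂² = v₁² + 2(P₁ − P₂)/ρ.
v₂ = √(4.80² + 2·282000/812) = √(23.0 + 695) = 26.8 m/s.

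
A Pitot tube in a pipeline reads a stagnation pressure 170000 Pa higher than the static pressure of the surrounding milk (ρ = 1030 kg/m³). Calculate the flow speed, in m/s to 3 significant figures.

18.2 m/s

The dynamic pressure equals the rise in static pressure at the stagnation point: ΔP = ½ρv².
v = √(2ΔP/ρ) = √(2·170000/1030) = 18.2 m/s.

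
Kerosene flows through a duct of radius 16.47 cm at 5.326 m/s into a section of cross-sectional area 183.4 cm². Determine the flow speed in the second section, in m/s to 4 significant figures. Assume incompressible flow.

v₂ = 24.75 m/s

Continuity gives A₁v₁ = A₂v₂, so v₂ = (852.2 cm²)/(183.4 cm²) × 5.326 m/s = 24.75 m/s.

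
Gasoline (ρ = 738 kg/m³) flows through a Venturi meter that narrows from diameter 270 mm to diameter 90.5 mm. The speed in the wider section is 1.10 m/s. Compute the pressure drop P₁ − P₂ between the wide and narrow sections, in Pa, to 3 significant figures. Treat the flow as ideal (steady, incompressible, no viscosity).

By continuity, v₂ = v₁·A₁/A₂ = 1.10·(573/64.3) = 9.79 m/s.
The pipe is horizontal, so Bernoulli reduces to P₁ + ½ρv₁² = P₂ + ½ρv₂².
P₁ − P₂ = ½·738·(9.79² − 1.10²) = ½·738·94.7 = 34900 Pa.

ΔP ≈ 34900 Pa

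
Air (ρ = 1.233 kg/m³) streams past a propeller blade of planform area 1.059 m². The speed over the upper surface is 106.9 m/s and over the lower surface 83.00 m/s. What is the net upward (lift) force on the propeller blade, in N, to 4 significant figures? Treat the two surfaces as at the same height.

The faster flow above has the lower pressure; Bernoulli (same height) gives ΔP = ½ρ(v_up² − v_low²).
ΔP = ½·1.233·(106.9² − 83.00²) = 2798 Pa.
Lift = ΔP · A = 2798 × 1.059 = 2963 N.

F ≈ 2963 N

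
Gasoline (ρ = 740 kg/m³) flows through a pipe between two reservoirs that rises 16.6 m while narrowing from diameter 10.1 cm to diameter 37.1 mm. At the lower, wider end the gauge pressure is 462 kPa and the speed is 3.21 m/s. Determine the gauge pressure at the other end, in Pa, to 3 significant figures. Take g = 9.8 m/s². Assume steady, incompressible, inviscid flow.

P₂ ≈ 136000 Pa

By continuity, v₂ = v₁·A₁/A₂ = 3.21·(80.1/10.8) = 23.8 m/s.
Energy conservation along the streamline gives P₂ = P₁ − ½ρ(v₂² − v₁²) − ρg(h₂ − h₁).
P₂ = 462000 + ½·740·(3.21² − 23.8²) − 740·9.8·(+16.6) = 462000 + (-206000) − (120000) = 136000 Pa.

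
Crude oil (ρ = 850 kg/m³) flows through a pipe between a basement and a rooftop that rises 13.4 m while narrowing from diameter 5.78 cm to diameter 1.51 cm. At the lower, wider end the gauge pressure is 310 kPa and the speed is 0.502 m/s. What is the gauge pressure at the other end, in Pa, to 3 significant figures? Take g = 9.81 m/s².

175000 Pa

Continuity gives A₁v₁ = A₂v₂, so v₂ = (26.2 cm²)/(1.79 cm²) × 0.502 m/s = 7.36 m/s.
Bernoulli: P₁ + ½ρv₁² + ρg h₁ = P₂ + ½ρv₂² + ρg h₂, so P₂ = P₁ + ½ρ(v₁² − v₂²) − ρg(h₂ − h₁).
P₂ = 310000 + ½·850·(0.502² − 7.36²) − 850·9.81·(+13.4) = 310000 + (-22900) − (112000) = 175000 Pa.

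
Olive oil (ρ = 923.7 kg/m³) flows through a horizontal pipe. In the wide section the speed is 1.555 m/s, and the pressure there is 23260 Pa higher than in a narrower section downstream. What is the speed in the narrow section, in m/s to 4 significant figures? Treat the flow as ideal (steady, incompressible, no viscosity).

Along the level pipe P + ½ρv² is conserved, hence v₂² = v₁² + 2(P₁ − P₂)/ρ.
v₂ = √(1.555² + 2·23260/923.7) = √(2.418 + 50.36) = 7.265 m/s.

7.265 m/s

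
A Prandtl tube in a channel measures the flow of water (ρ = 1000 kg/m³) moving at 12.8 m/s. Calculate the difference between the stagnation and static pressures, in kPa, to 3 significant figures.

The dynamic pressure equals the rise in static pressure at the stagnation point: ΔP = ½ρv².
ΔP = ½·1000·12.8² = 81900 Pa.

ΔP ≈ 81.9 kPa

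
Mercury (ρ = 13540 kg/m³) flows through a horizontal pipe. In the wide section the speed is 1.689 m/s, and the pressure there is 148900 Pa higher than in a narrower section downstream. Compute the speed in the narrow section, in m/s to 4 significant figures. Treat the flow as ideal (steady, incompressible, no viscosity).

With h₁ = h₂, rearranging Bernoulli gives v₂ = √(v₁² + 2ΔP/ρ).
v₂ = √(1.689² + 2·148900/13540) = √(2.853 + 21.99) = 4.985 m/s.

4.985 m/s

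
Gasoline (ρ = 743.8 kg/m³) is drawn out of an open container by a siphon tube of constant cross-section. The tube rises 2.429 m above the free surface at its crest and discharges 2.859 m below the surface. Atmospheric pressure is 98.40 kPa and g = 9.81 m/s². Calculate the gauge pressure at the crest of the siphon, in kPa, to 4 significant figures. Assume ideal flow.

P_gauge = -38.58 kPa

The outlet speed comes from Torricelli: v = √(2g·2.859) = 7.490 m/s.
The bore is uniform, so the speed at the crest is the same v. Bernoulli surface→crest: P_atm = P_top + ½ρv² + ρg·h_top.
P_top = 98400 − ½·743.8·7.490² − 743.8·9.81·2.429 = 59820 Pa. So P_gauge = P_top − P_atm = -38580 Pa.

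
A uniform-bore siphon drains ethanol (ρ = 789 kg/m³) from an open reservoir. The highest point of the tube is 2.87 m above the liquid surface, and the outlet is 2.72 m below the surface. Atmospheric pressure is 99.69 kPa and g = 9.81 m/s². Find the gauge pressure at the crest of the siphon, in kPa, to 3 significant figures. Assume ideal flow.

The outlet speed comes from Torricelli: v = √(2g·2.72) = 7.31 m/s.
Continuity keeps v the same throughout the tube; from surface to crest, P_atm + 0 = P_top + ½ρv² + ρg·h_top.
P_top = 99690 − ½·789·7.31² − 789·9.81·2.87 = 56400 Pa. So P_gauge = P_top − P_atm = -43300 Pa.

P_gauge ≈ -43.3 kPa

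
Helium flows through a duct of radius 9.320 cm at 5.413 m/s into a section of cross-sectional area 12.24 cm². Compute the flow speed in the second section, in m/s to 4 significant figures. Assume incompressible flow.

v₂ ≈ 120.7 m/s

Mass conservation (A₁v₁ = A₂v₂) gives v₂ = 5.413 × 272.9/12.24 = 120.7 m/s.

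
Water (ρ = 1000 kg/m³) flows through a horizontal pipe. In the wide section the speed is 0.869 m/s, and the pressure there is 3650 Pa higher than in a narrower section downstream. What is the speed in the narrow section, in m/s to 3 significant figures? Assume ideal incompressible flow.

v₂ = 2.84 m/s

Along the level pipe P + ½ρv² is conserved, hence v₂² = v₁² + 2(P₁ − P₂)/ρ.
v₂ = √(0.869² + 2·3650/1000) = √(0.755 + 7.30) = 2.84 m/s.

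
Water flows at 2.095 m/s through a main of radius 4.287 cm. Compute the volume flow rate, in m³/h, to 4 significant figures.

Q ≈ 43.55 m³/h

Q = A·v = 0.005774 m² × 2.095 m/s = 0.01210 m³/s.
Converting: 0.01210 m³/s × 3600 = 43.55 m³/h.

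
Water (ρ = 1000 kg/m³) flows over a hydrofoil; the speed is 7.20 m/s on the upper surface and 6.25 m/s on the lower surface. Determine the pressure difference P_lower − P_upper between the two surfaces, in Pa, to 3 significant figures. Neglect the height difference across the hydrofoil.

ΔP = 6390 Pa

The pressure is lower where the speed is higher: ΔP = ½ρ(v_up² − v_low²).
ΔP = ½·1000·(7.20² − 6.25²) = 6390 Pa.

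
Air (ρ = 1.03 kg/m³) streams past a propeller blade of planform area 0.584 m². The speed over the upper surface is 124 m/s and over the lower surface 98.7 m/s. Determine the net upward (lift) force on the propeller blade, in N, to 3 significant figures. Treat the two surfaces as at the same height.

F ≈ 1690 N

From P + ½ρv² = const at equal height, P_low − P_up = ½ρ(v_up² − v_low²).
ΔP = ½·1.03·(124² − 98.7²) = 2900 Pa.
Lift = ΔP · A = 2900 × 0.584 = 1690 N.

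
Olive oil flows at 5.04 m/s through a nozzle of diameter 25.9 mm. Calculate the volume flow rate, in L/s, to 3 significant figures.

2.66 L/s

Q = A·v = 0.000527 m² × 5.04 m/s = 0.00266 m³/s.
Converting: 0.00266 m³/s × 1000 = 2.66 L/s.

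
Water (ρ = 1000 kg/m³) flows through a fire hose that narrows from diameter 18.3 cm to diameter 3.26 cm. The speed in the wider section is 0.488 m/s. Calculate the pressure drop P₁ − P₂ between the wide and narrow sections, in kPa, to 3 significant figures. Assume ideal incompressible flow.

Continuity gives A₁v₁ = A₂v₂, so v₂ = (263 cm²)/(8.35 cm²) × 0.488 m/s = 15.4 m/s.
The pipe is horizontal, so Bernoulli reduces to P₁ + ½ρv₁² = P₂ + ½ρv₂².
P₁ − P₂ = ½·1000·(15.4² − 0.488²) = ½·1000·236 = 118000 Pa.

ΔP ≈ 118 kPa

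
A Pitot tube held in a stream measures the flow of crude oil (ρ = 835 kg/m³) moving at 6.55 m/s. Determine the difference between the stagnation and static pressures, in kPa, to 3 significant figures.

ΔP ≈ 17.9 kPa

At the stagnation point the flow is brought to rest, so Bernoulli gives P_stag − P_static = ½ρv².
ΔP = ½·835·6.55² = 17900 Pa.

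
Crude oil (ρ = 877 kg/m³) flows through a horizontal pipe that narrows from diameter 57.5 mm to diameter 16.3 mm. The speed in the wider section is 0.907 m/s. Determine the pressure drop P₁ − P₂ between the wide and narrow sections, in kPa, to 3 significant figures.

ΔP = 55.5 kPa

The volume flow rate is constant, so v₂ = (A₁/A₂)v₁ = (26.0/2.09)·0.907 = 11.3 m/s.
Along the horizontal streamline, P + ½ρv² is constant.
P₁ − P₂ = ½·877·(11.3² − 0.907²) = ½·877·127 = 55500 Pa.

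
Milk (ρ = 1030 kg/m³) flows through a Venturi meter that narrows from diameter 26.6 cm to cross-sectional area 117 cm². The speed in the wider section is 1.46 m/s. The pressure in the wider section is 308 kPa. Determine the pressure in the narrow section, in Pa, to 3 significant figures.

The volume flow rate is constant, so v₂ = (A₁/A₂)v₁ = (556/117)·1.46 = 6.93 m/s.
Bernoulli (h₁ = h₂): P₁ − P₂ = ½ρ(v₂² − v₁²).
P₂ = P₁ − ½ρ(v₂² − v₁²) = 308000 − ½·1030·(6.93² − 1.46²) = 308000 − 23700 = 284000 Pa.

P₂ = 284000 Pa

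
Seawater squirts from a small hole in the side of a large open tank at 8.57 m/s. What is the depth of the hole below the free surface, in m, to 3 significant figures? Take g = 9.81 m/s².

For a small hole in a large open tank, ½v² = gh, giving h = v²/(2g).
h = 8.57²/(2·9.81) = 73.4/19.62 = 3.74 m.

h ≈ 3.74 m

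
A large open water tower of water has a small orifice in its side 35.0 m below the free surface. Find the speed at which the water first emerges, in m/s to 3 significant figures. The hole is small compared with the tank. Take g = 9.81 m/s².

Torricelli's result v = √(2gh) gives v = √(2·9.81·35.0) = 26.2 m/s.

26.2 m/s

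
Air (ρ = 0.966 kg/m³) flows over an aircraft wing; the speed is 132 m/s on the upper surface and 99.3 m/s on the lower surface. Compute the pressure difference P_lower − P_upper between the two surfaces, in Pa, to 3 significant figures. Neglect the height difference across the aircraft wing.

ΔP ≈ 3650 Pa

The pressure is lower where the speed is higher: ΔP = ½ρ(v_up² − v_low²).
ΔP = ½·0.966·(132² − 99.3²) = 3650 Pa.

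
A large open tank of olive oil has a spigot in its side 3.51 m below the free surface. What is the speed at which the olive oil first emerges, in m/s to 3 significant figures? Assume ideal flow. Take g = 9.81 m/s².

Torricelli's result v = √(2gh) gives v = √(2·9.81·3.51) = 8.30 m/s.

v = 8.30 m/s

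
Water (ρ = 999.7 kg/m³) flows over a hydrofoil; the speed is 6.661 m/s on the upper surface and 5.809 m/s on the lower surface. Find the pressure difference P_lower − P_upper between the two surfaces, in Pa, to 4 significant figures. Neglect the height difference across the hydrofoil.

5311 Pa

The pressure is lower where the speed is higher: ΔP = ½ρ(v_up² − v_low²).
ΔP = ½·999.7·(6.661² − 5.809²) = 5311 Pa.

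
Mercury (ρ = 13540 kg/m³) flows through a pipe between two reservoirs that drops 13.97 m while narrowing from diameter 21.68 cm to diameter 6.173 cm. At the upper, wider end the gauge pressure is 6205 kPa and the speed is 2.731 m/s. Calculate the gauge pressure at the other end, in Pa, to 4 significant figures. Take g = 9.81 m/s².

P₂ ≈ 428900 Pa

The volume flow rate is constant, so v₂ = (A₁/A₂)v₁ = (369.2/29.93)·2.731 = 33.69 m/s.
Applying Bernoulli between the two ends and solving for P₂: P₂ = P₁ + ½ρ(v₁² − v₂²) − ρgΔh.
P₂ = 6205000 + ½·13540·(2.731² − 33.69²) − 13540·9.81·(−13.97) = 6205000 + (-7632000) − (-1856000) = 428900 Pa.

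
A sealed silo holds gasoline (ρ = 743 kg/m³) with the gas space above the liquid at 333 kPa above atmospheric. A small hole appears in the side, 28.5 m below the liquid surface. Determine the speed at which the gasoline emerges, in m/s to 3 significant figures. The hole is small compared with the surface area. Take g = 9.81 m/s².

Take point 1 at the surface (v₁ ≈ 0) and point 2 at the hole (at atmospheric pressure). Bernoulli: P₁ + ρg h = P_atm + ½ρv₂².
With P₁ − P_atm = 333000 Pa, v₂ = √(2gh + 2ΔP/ρ) = √(2·9.81·28.5 + 2·333000/743) = 38.2 m/s.

v = 38.2 m/s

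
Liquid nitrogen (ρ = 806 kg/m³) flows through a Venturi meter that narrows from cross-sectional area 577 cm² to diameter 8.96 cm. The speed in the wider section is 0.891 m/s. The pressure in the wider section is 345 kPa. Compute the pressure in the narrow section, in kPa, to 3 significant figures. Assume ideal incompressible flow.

The volume flow rate is constant, so v₂ = (A₁/A₂)v₁ = (577/63.1)·0.891 = 8.15 m/s.
Bernoulli (h₁ = h₂): P₁ − P₂ = ½ρ(v₂² − v₁²).
P₂ = P₁ − ½ρ(v₂² − v₁²) = 345000 − ½·806·(8.15² − 0.891²) = 345000 − 26500 = 319000 Pa.

319 kPa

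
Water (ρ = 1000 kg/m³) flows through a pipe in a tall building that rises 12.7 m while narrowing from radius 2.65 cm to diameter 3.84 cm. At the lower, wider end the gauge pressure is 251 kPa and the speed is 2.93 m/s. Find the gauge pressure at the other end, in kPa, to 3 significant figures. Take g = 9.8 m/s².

Mass conservation (A₁v₁ = A₂v₂) gives v₂ = 2.93 × 22.1/11.6 = 5.58 m/s.
Applying Bernoulli between the two ends and solving for P₂: P₂ = P₁ + ½ρ(v₁² − v₂²) − ρgΔh.
P₂ = 251000 + ½·1000·(2.93² − 5.58²) − 1000·9.8·(+12.7) = 251000 + (-11300) − (124000) = 115000 Pa.

115 kPa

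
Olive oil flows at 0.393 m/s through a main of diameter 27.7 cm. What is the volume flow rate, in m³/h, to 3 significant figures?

85.3 m³/h

Q = A·v = 0.0603 m² × 0.393 m/s = 0.0237 m³/s.
Converting: 0.0237 m³/s × 3600 = 85.3 m³/h.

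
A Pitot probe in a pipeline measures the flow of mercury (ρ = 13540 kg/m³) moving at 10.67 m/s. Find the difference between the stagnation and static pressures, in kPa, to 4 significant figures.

ΔP ≈ 770.8 kPa

At the stagnation point the flow is brought to rest, so Bernoulli gives P_stag − P_static = ½ρv².
ΔP = ½·13540·10.67² = 770800 Pa.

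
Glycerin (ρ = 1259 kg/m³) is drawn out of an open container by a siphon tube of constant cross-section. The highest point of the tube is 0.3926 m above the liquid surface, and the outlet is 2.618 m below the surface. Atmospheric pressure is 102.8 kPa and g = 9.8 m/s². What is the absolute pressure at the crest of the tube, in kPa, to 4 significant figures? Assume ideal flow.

From the surface to the outlet (both open to atmosphere, surface at rest): v = √(2g·h_out) = √(2·9.8·2.618) = 7.163 m/s.
The bore is uniform, so the speed at the crest is the same v. Bernoulli surface→crest: P_atm = P_top + ½ρv² + ρg·h_top.
P_top = 102800 − ½·1259·7.163² − 1259·9.8·0.3926 = 65650 Pa.

P_top ≈ 65.65 kPa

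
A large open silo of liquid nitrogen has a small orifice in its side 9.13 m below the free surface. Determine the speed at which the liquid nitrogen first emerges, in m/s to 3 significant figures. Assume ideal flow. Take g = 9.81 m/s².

v = 13.4 m/s

With the surface at rest and both surface and jet at atmospheric pressure, Bernoulli gives ρg h = ½ρv², so v = √(2gh) = √(2·9.81·9.13) = 13.4 m/s.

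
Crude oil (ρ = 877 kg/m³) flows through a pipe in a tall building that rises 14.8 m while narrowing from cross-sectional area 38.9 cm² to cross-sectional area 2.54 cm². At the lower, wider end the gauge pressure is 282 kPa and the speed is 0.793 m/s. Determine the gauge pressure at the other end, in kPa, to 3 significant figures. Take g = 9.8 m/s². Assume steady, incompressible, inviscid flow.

By continuity, v₂ = v₁·A₁/A₂ = 0.793·(38.9/2.54) = 12.1 m/s.
Energy conservation along the streamline gives P₂ = P₁ − ½ρ(v₂² − v₁²) − ρg(h₂ − h₁).
P₂ = 282000 + ½·877·(0.793² − 12.1²) − 877·9.8·(+14.8) = 282000 + (-64400) − (127000) = 90400 Pa.

P₂ ≈ 90.4 kPa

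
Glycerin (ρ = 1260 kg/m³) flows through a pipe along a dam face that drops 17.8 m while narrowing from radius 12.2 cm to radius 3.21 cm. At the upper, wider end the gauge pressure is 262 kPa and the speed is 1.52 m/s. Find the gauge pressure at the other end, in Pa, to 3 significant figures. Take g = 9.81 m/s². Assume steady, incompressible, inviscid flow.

P₂ = 180000 Pa

By continuity, v₂ = v₁·A₁/A₂ = 1.52·(468/32.4) = 22.0 m/s.
Energy conservation along the streamline gives P₂ = P₁ − ½ρ(v₂² − v₁²) − ρg(h₂ − h₁).
P₂ = 262000 + ½·1260·(1.52² − 22.0²) − 1260·9.81·(−17.8) = 262000 + (-302000) − (-220000) = 180000 Pa.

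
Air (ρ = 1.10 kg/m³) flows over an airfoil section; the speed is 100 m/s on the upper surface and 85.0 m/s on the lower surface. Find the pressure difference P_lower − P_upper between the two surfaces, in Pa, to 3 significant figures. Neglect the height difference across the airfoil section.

ΔP = 1530 Pa

With negligible Δh, P + ½ρv² is constant, so P_low − P_up = ½ρ(v_up² − v_low²).
ΔP = ½·1.10·(100² − 85.0²) = 1530 Pa.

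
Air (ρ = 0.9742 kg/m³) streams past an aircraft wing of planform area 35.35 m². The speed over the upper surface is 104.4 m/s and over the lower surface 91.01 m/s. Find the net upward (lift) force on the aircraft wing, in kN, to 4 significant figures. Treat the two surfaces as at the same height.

From P + ½ρv² = const at equal height, P_low − P_up = ½ρ(v_up² − v_low²).
ΔP = ½·0.9742·(104.4² − 91.01²) = 1275 Pa.
Lift = ΔP · A = 1275 × 35.35 = 45050 N.

45.05 kN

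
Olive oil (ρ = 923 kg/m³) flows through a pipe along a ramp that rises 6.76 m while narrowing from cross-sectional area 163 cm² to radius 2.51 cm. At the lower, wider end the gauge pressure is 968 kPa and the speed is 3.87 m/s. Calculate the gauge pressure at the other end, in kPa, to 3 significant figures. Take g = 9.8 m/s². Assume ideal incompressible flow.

P₂ ≈ 445 kPa

By continuity, v₂ = v₁·A₁/A₂ = 3.87·(163/19.8) = 31.9 m/s.
Energy conservation along the streamline gives P₂ = P₁ − ½ρ(v₂² − v₁²) − ρg(h₂ − h₁).
P₂ = 968000 + ½·923·(3.87² − 31.9²) − 923·9.8·(+6.76) = 968000 + (-462000) − (61100) = 445000 Pa.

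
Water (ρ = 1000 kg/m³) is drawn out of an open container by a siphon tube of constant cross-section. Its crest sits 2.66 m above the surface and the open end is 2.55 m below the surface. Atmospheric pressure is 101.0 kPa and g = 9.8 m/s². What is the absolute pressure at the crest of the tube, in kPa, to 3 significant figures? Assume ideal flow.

P_top ≈ 49.9 kPa

Bernoulli surface→outlet gives ½v² = g·h_out, so v = √(2·9.8·2.55) = 7.07 m/s.
The bore is uniform, so the speed at the crest is the same v. Bernoulli surface→crest: P_atm = P_top + ½ρv² + ρg·h_top.
P_top = 101000 − ½·1000·7.07² − 1000·9.8·2.66 = 49900 Pa.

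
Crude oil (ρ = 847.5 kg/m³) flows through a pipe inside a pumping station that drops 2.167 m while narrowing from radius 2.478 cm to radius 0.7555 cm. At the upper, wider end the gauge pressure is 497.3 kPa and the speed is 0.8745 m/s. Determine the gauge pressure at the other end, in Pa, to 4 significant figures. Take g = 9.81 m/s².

The volume flow rate is constant, so v₂ = (A₁/A₂)v₁ = (19.29/1.793)·0.8745 = 9.408 m/s.
Energy conservation along the streamline gives P₂ = P₁ − ½ρ(v₂² − v₁²) − ρg(h₂ − h₁).
P₂ = 497300 + ½·847.5·(0.8745² − 9.408²) − 847.5·9.81·(−2.167) = 497300 + (-37180) − (-18020) = 478100 Pa.

P₂ ≈ 478100 Pa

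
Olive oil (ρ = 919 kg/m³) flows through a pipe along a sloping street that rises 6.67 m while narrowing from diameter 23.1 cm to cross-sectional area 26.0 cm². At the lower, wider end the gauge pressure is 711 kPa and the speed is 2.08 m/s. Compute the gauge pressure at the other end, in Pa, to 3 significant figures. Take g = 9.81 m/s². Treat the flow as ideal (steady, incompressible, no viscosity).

The volume flow rate is constant, so v₂ = (A₁/A₂)v₁ = (419/26.0)·2.08 = 33.5 m/s.
Energy conservation along the streamline gives P₂ = P₁ − ½ρ(v₂² − v₁²) − ρg(h₂ − h₁).
P₂ = 711000 + ½·919·(2.08² − 33.5²) − 919·9.81·(+6.67) = 711000 + (-515000) − (60100) = 136000 Pa.

P₂ ≈ 136000 Pa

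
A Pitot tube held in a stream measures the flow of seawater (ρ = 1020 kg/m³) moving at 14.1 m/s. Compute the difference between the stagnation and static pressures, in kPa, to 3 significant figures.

ΔP ≈ 101 kPa

The dynamic pressure equals the rise in static pressure at the stagnation point: ΔP = ½ρv².
ΔP = ½·1020·14.1² = 101000 Pa.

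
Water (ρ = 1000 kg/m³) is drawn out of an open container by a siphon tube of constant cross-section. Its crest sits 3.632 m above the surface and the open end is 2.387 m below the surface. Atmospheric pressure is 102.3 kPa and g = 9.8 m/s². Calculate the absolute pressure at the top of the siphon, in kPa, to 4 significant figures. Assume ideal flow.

From the surface to the outlet (both open to atmosphere, surface at rest): v = √(2g·h_out) = √(2·9.8·2.387) = 6.840 m/s.
With constant cross-section the crest speed equals v; applying Bernoulli from the surface up to the crest, P_top = P_atm − ½ρv² − ρg·h_top.
P_top = 102300 − ½·1000·6.840² − 1000·9.8·3.632 = 43310 Pa.

P_top = 43.31 kPa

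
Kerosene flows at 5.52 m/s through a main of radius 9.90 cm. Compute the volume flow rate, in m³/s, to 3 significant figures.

Q ≈ 0.170 m³/s

Q = A·v = 0.0308 m² × 5.52 m/s = 0.170 m³/s.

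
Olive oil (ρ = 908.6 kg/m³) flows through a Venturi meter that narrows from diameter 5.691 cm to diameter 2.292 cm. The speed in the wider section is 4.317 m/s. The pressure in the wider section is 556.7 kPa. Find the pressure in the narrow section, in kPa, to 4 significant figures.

P₂ ≈ 243.4 kPa

The volume flow rate is constant, so v₂ = (A₁/A₂)v₁ = (25.44/4.126)·4.317 = 26.62 m/s.
The pipe is horizontal, so Bernoulli reduces to P₁ + ½ρv₁² = P₂ + ½ρv₂².
P₂ = P₁ − ½ρ(v₂² − v₁²) = 556700 − ½·908.6·(26.62² − 4.317²) = 556700 − 313300 = 243400 Pa.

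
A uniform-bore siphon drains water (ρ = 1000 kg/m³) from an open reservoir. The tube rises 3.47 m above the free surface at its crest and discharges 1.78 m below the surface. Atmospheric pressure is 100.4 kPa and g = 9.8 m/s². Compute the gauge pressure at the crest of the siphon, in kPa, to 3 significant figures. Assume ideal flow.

P_gauge = -51.5 kPa

Bernoulli surface→outlet gives ½v² = g·h_out, so v = √(2·9.8·1.78) = 5.91 m/s.
With constant cross-section the crest speed equals v; applying Bernoulli from the surface up to the crest, P_top = P_atm − ½ρv² − ρg·h_top.
P_top = 100400 − ½·1000·5.91² − 1000·9.8·3.47 = 49000 Pa. So P_gauge = P_top − P_atm = -51400 Pa.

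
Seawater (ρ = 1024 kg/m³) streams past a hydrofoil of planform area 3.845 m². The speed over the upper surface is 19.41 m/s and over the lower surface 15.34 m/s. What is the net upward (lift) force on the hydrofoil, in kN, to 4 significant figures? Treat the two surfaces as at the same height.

F ≈ 278.4 kN

From P + ½ρv² = const at equal height, P_low − P_up = ½ρ(v_up² − v_low²).
ΔP = ½·1024·(19.41² − 15.34²) = 72410 Pa.
Lift = ΔP · A = 72410 × 3.845 = 278400 N.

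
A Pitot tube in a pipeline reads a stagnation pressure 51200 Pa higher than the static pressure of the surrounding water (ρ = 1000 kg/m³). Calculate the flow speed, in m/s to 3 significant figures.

Bernoulli between the free stream and the stagnation point: ½ρv² = P_stag − P_static.
v = √(2ΔP/ρ) = √(2·51200/1000) = 10.1 m/s.

v ≈ 10.1 m/s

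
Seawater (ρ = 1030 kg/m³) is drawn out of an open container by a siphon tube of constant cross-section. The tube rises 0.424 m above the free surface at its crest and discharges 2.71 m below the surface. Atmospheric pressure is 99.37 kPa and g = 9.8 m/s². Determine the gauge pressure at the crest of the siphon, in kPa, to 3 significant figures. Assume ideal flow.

Bernoulli surface→outlet gives ½v² = g·h_out, so v = √(2·9.8·2.71) = 7.29 m/s.
The bore is uniform, so the speed at the crest is the same v. Bernoulli surface→crest: P_atm = P_top + ½ρv² + ρg·h_top.
P_top = 99370 − ½·1030·7.29² − 1030·9.8·0.424 = 67700 Pa. So P_gauge = P_top − P_atm = -31600 Pa.

-31.6 kPa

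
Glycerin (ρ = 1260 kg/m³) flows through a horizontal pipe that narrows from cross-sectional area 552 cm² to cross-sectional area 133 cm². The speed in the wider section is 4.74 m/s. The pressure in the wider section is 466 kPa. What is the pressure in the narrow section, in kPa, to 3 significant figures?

The volume flow rate is constant, so v₂ = (A₁/A₂)v₁ = (552/133)·4.74 = 19.7 m/s.
Along the horizontal streamline, P + ½ρv² is constant.
P₂ = P₁ − ½ρ(v₂² − v₁²) = 466000 − ½·1260·(19.7² − 4.74²) = 466000 − 230000 = 236000 Pa.

P₂ = 236 kPa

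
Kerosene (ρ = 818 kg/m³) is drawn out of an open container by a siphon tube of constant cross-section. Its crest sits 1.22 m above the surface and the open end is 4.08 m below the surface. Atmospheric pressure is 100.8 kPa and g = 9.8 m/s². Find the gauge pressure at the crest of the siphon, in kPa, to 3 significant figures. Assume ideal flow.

From the surface to the outlet (both open to atmosphere, surface at rest): v = √(2g·h_out) = √(2·9.8·4.08) = 8.94 m/s.
With constant cross-section the crest speed equals v; applying Bernoulli from the surface up to the crest, P_top = P_atm − ½ρv² − ρg·h_top.
P_top = 100800 − ½·818·8.94² − 818·9.8·1.22 = 58300 Pa. So P_gauge = P_top − P_atm = -42500 Pa.

P_gauge ≈ -42.5 kPa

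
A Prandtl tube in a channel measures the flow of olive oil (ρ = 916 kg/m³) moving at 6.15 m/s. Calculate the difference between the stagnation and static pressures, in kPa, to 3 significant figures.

The dynamic pressure equals the rise in static pressure at the stagnation point: ΔP = ½ρv².
ΔP = ½·916·6.15² = 17300 Pa.

ΔP ≈ 17.3 kPa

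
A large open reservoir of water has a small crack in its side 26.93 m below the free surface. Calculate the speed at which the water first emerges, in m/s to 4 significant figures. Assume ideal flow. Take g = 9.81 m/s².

v = 22.99 m/s

The surface is effectively still and both ends are open, so ½v² = gh and v = √(2·9.81·26.93) = 22.99 m/s.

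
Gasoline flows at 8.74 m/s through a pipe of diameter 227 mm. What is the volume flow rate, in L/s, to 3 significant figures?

354 L/s

Q = A·v = 0.0405 m² × 8.74 m/s = 0.354 m³/s.
Converting: 0.354 m³/s × 1000 = 354 L/s.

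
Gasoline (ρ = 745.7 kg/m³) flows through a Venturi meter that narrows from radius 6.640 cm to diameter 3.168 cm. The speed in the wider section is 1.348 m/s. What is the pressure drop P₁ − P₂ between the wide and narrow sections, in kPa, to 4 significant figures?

Continuity gives A₁v₁ = A₂v₂, so v₂ = (138.5 cm²)/(7.882 cm²) × 1.348 m/s = 23.69 m/s.
Bernoulli (h₁ = h₂): P₁ − P₂ = ½ρ(v₂² − v₁²).
P₁ − P₂ = ½·745.7·(23.69² − 1.348²) = ½·745.7·559.3 = 208500 Pa.

ΔP ≈ 208.5 kPa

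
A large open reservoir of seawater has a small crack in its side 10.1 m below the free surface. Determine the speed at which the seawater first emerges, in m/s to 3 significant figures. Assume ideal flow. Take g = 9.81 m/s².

14.1 m/s

Torricelli's result v = √(2gh) gives v = √(2·9.81·10.1) = 14.1 m/s.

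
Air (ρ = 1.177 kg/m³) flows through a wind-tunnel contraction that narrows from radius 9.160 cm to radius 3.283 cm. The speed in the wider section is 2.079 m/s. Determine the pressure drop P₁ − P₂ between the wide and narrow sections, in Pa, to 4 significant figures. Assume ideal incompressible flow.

ΔP ≈ 151.6 Pa

The volume flow rate is constant, so v₂ = (A₁/A₂)v₁ = (263.6/33.86)·2.079 = 16.18 m/s.
Along the horizontal streamline, P + ½ρv² is constant.
P₁ − P₂ = ½·1.177·(16.18² − 2.079²) = ½·1.177·257.6 = 151.6 Pa.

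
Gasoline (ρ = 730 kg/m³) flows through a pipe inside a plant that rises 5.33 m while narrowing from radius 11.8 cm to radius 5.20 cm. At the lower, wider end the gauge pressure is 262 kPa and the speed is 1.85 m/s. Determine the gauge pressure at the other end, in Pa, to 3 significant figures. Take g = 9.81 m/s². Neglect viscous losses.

By continuity, v₂ = v₁·A₁/A₂ = 1.85·(437/84.9) = 9.53 m/s.
Bernoulli: P₁ + ½ρv₁² + ρg h₁ = P₂ + ½ρv₂² + ρg h₂, so P₂ = P₁ + ½ρ(v₁² − v₂²) − ρg(h₂ − h₁).
P₂ = 262000 + ½·730·(1.85² − 9.53²) − 730·9.81·(+5.33) = 262000 + (-31900) − (38200) = 192000 Pa.

192000 Pa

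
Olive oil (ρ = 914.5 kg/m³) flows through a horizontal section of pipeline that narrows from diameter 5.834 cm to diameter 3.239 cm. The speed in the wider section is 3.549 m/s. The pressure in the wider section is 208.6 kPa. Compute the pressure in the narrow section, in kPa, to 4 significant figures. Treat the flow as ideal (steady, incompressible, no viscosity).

By continuity, v₂ = v₁·A₁/A₂ = 3.549·(26.73/8.240) = 11.51 m/s.
With no height change, Bernoulli's equation is P₁ + ½ρv₁² = P₂ + ½ρv₂².
P₂ = P₁ − ½ρ(v₂² − v₁²) = 208600 − ½·914.5·(11.51² − 3.549²) = 208600 − 54860 = 153700 Pa.

P₂ = 153.7 kPa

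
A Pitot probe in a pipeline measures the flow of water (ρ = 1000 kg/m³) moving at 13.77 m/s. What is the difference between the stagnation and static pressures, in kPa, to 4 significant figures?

ΔP ≈ 94.81 kPa

The dynamic pressure equals the rise in static pressure at the stagnation point: ΔP = ½ρv².
ΔP = ½·1000·13.77² = 94810 Pa.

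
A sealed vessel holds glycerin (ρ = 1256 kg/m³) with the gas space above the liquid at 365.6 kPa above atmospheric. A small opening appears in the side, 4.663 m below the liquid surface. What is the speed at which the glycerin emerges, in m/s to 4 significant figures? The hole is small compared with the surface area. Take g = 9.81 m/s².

Take point 1 at the surface (v₁ ≈ 0) and point 2 at the hole (at atmospheric pressure). Bernoulli: P₁ + ρg h = P_atm + ½ρv₂².
With P₁ − P_atm = 365600 Pa, v₂ = √(2gh + 2ΔP/ρ) = √(2·9.81·4.663 + 2·365600/1256) = 25.95 m/s.

25.95 m/s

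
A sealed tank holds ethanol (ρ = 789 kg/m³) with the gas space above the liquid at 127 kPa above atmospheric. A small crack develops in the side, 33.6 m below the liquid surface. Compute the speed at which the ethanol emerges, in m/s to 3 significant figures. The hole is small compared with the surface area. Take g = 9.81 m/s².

v = 31.3 m/s

Take point 1 at the surface (v₁ ≈ 0) and point 2 at the hole (at atmospheric pressure). Bernoulli: P₁ + ρg h = P_atm + ½ρv₂².
With P₁ − P_atm = 127000 Pa, v₂ = √(2gh + 2ΔP/ρ) = √(2·9.81·33.6 + 2·127000/789) = 31.3 m/s.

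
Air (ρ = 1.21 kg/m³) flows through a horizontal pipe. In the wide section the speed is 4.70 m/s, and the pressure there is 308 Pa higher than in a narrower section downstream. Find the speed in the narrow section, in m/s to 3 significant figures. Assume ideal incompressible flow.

Along the level pipe P + ½ρv² is conserved, hence v₂² = v₁² + 2(P₁ − P₂)/ρ.
v₂ = √(4.70² + 2·308/1.21) = √(22.1 + 509) = 23.0 m/s.

v₂ ≈ 23.0 m/s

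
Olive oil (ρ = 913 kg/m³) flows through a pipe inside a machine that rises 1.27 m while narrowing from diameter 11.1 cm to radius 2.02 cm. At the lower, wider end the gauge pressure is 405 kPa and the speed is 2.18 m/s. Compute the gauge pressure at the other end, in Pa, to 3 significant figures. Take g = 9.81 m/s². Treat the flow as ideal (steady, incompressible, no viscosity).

P₂ ≈ 272000 Pa

Continuity gives A₁v₁ = A₂v₂, so v₂ = (96.8 cm²)/(12.8 cm²) × 2.18 m/s = 16.5 m/s.
Energy conservation along the streamline gives P₂ = P₁ − ½ρ(v₂² − v₁²) − ρg(h₂ − h₁).
P₂ = 405000 + ½·913·(2.18² − 16.5²) − 913·9.81·(+1.27) = 405000 + (-121000) − (11400) = 272000 Pa.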